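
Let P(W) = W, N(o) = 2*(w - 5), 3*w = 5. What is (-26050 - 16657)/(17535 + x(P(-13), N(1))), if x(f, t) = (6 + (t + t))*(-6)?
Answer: -42707/17579 ≈ -2.4294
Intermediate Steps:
w = 5/3 (w = (⅓)*5 = 5/3 ≈ 1.6667)
N(o) = -20/3 (N(o) = 2*(5/3 - 5) = 2*(-10/3) = -20/3)
x(f, t) = -36 - 12*t (x(f, t) = (6 + 2*t)*(-6) = -36 - 12*t)
(-26050 - 16657)/(17535 + x(P(-13), N(1))) = (-26050 - 16657)/(17535 + (-36 - 12*(-20/3))) = -42707/(17535 + (-36 + 80)) = -42707/(17535 + 44) = -42707/17579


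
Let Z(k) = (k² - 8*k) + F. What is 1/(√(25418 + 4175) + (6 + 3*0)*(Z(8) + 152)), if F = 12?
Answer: 984/938663 - √29593/938663 ≈ 0.00086503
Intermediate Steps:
Z(k) = 12 + k² - 8*k (Z(k) = (k² - 8*k) + 12 = 12 + k² - 8*k)
1/(√(25418 + 4175) + (6 + 3*0)*(Z(8) + 152)) = 1/(√(25418 + 4175) + (6 + 3*0)*((12 + 8² - 8*8) + 152)) = 1/(√29593 + (6 + 0)*((12 + 64 - 64) + 152)) = 1/(√29593 + 6*(12 + 152)) = 1/(√29593 + 6*164) = 1/(√29593 + 984) = 1/(984 + √29593)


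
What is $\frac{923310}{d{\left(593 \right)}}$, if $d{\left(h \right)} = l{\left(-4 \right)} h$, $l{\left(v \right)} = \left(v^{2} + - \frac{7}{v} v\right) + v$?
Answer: $\frac{184662}{593} \approx 311.4$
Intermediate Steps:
$l{\left(v \right)} = -7 + v + v^{2}$ ($l{\left(v \right)} = \left(v^{2} - 7\right) + v = \left(-7 + v^{2}\right) + v = -7 + v + v^{2}$)
$d{\left(h \right)} = 5 h$ ($d{\left(h \right)} = \left(-7 - 4 + \left(-4\right)^{2}\right) h = \left(-7 - 4 + 16\right) h = 5 h$)
$\frac{923310}{d{\left(593 \right)}} = \frac{923310}{5 \cdot 593} = \frac{923310}{2965} = 923310 \cdot \frac{1}{2965} = \frac{184662}{593}$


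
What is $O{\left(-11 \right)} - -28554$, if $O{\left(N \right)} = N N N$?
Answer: $27223$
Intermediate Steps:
$O{\left(N \right)} = N^{3}$ ($O{\left(N \right)} = N^{2} N = N^{3}$)
$O{\left(-11 \right)} - -28554 = \left(-11\right)^{3} - -28554 = -1331 + 28554 = 27223$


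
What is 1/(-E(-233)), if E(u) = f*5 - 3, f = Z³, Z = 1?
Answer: -½ ≈ -0.50000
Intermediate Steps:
f = 1 (f = 1³ = 1)
E(u) = 2 (E(u) = 1*5 - 3 = 5 - 3 = 2)
1/(-E(-233)) = 1/(-1*2) = 1/(-2) = -½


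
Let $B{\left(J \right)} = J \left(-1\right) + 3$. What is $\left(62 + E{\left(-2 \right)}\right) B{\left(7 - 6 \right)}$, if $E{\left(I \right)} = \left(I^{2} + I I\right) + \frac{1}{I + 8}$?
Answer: $\frac{421}{3} \approx 140.33$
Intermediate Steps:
$E{\left(I \right)} = \frac{1}{8 + I} + 2 I^{2}$ ($E{\left(I \right)} = \left(I^{2} + I^{2}\right) + \frac{1}{8 + I} = 2 I^{2} + \frac{1}{8 + I} = \frac{1}{8 + I} + 2 I^{2}$)
$B{\left(J \right)} = 3 - J$ ($B{\left(J \right)} = - J + 3 = 3 - J$)
$\left(62 + E{\left(-2 \right)}\right) B{\left(7 - 6 \right)} = \left(62 + \frac{1 + 2 \left(-2\right)^{3} + 16 \left(-2\right)^{2}}{8 - 2}\right) \left(3 - \left(7 - 6\right)\right) = \left(62 + \frac{1 + 2 \left(-8\right) + 16 \cdot 4}{6}\right) \left(3 - \left(7 - 6\right)\right) = \left(62 + \frac{1 - 16 + 64}{6}\right) \left(3 - 1\right) = \left(62 + \frac{1}{6} \cdot 49\right) \left(3 - 1\right) = \left(62 + \frac{49}{6}\right) 2 = \frac{421}{6} \cdot 2 = \frac{421}{3}$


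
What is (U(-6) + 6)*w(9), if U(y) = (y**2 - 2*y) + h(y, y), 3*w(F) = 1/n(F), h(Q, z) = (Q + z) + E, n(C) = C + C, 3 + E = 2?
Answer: 41/54 ≈ 0.75926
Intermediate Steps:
E = -1 (E = -3 + 2 = -1)
n(C) = 2*C
h(Q, z) = -1 + Q + z (h(Q, z) = (Q + z) - 1 = -1 + Q + z)
w(F) = 1/(6*F) (w(F) = 1/(3*((2*F))) = (1/(2*F))/3 = 1/(6*F))
U(y) = -1 + y**2 (U(y) = (y**2 - 2*y) + (-1 + y + y) = (y**2 - 2*y) + (-1 + 2*y) = -1 + y**2)
(U(-6) + 6)*w(9) = ((-1 + (-6)**2) + 6)*((1/6)/9) = ((-1 + 36) + 6)*((1/6)*(1/9)) = (35 + 6)*(1/54) = 41*(1/54) = 41/54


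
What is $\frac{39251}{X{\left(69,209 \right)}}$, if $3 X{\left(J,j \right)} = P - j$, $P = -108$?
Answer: $- \frac{117753}{317} \approx -371.46$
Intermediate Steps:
$X{\left(J,j \right)} = -36 - \frac{j}{3}$ ($X{\left(J,j \right)} = \frac{-108 - j}{3} = -36 - \frac{j}{3}$)
$\frac{39251}{X{\left(69,209 \right)}} = \frac{39251}{-36 - \frac{209}{3}} = \frac{39251}{- \frac{317}{3}} = 39251 \left(- \frac{3}{317}\right) = - \frac{117753}{317}$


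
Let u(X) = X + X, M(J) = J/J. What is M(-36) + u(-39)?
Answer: -77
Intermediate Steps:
M(J) = 1
u(X) = 2*X
M(-36) + u(-39) = 1 + 2*(-39) = 1 - 78 = -77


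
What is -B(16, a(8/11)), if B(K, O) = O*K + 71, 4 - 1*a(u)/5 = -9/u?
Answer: -1381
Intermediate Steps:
a(u) = 20 + 45/u (a(u) = 20 - (-45)/u = 20 + 45/u)
B(K, O) = 71 + K*O (B(K, O) = K*O + 71 = 71 + K*O)
-B(16, a(8/11)) = -(71 + 16*(20 + 45/((8/11)))) = -(71 + 16*(20 + 45/((8*(1/11))))) = -(71 + 16*(20 + 45/(8/11))) = -(71 + 16*(20 + 45*(11/8))) = -(71 + 16*(20 + 495/8)) = -(71 + 16*(655/8)) = -(71 + 1310) = -1*1381 = -1381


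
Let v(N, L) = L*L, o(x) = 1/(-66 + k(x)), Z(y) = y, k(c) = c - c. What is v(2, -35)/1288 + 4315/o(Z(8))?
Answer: -52401185/184 ≈ -2.8479e+5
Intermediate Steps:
k(c) = 0
o(x) = -1/66 (o(x) = 1/(-66 + 0) = 1/(-66) = -1/66)
v(N, L) = L²
v(2, -35)/1288 + 4315/o(Z(8)) = (-35)²/1288 + 4315/(-1/66) = 1225*(1/1288) + 4315*(-66) = 175/184 - 284790 = -52401185/184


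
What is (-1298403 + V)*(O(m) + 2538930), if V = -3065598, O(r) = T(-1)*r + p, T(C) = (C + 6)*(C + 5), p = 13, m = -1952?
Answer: -10909579191903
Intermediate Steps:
T(C) = (5 + C)*(6 + C) (T(C) = (6 + C)*(5 + C) = (5 + C)*(6 + C))
O(r) = 13 + 20*r (O(r) = (30 + (-1)² + 11*(-1))*r + 13 = (30 + 1 - 11)*r + 13 = 20*r + 13 = 13 + 20*r)
(-1298403 + V)*(O(m) + 2538930) = (-1298403 - 3065598)*((13 + 20*(-1952)) + 2538930) = -4364001*((13 - 39040) + 2538930) = -4364001*(-39027 + 2538930) = -4364001*2499903 = -10909579191903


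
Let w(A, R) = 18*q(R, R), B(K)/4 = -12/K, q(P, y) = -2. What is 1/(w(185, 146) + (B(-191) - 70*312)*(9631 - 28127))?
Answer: 191/77154059556 ≈ 2.4756e-9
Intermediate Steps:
B(K) = -48/K (B(K) = 4*(-12/K) = -48/K)
w(A, R) = -36 (w(A, R) = 18*(-2) = -36)
1/(w(185, 146) + (B(-191) - 70*312)*(9631 - 28127)) = 1/(-36 + (-48/(-191) - 70*312)*(9631 - 28127)) = 1/(-36 + (-48*(-1/191) - 21840)*(-18496)) = 1/(-36 + (48/191 - 21840)*(-18496)) = 1/(-36 - 4171392/191*(-18496)) = 1/(-36 + 77154066432/191) = 1/(77154059556/191) = 191/77154059556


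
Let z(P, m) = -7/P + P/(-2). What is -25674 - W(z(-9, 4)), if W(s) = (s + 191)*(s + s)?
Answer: -4494823/162 ≈ -27746.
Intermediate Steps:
z(P, m) = -7/P - P/2 (z(P, m) = -7/P + P*(-1/2) = -7/P - P/2)
W(s) = 2*s*(191 + s) (W(s) = (191 + s)*(2*s) = 2*s*(191 + s))
-25674 - W(z(-9, 4)) = -25674 - 2*(-7/(-9) - 1/2*(-9))*(191 + (-7/(-9) - 1/2*(-9))) = -25674 - 2*(-7*(-1/9) + 9/2)*(191 + (-7*(-1/9) + 9/2)) = -25674 - 2*(7/9 + 9/2)*(191 + (7/9 + 9/2)) = -25674 - 2*95*(191 + 95/18)/18 = -25674 - 2*95*3533/(18*18) = -25674 - 1*335635/162 = -25674 - 335635/162 = -4494823/162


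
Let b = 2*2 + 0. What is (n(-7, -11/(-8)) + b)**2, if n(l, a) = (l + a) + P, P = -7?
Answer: 4761/64 ≈ 74.391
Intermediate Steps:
n(l, a) = -7 + a + l (n(l, a) = (l + a) - 7 = (a + l) - 7 = -7 + a + l)
b = 4 (b = 4 + 0 = 4)
(n(-7, -11/(-8)) + b)**2 = ((-7 - 11/(-8) - 7) + 4)**2 = ((-7 - 11*(-1/8) - 7) + 4)**2 = ((-7 + 11/8 - 7) + 4)**2 = (-101/8 + 4)**2 = (-69/8)**2 = 4761/64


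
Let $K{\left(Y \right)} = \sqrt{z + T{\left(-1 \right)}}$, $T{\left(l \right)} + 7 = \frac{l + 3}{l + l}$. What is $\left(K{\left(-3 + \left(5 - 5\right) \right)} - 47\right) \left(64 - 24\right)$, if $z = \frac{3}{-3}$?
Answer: $-1880 + 120 i \approx -1880.0 + 120.0 i$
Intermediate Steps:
$z = -1$ ($z = 3 \left(- \frac{1}{3}\right) = -1$)
$T{\left(l \right)} = -7 + \frac{3 + l}{2 l}$ ($T{\left(l \right)} = -7 + \frac{l + 3}{l + l} = -7 + \frac{3 + l}{2 l}$)
$K{\left(Y \right)} = 3 i$ ($K{\left(Y \right)} = \sqrt{-1 + \frac{3 - -13}{2 \left(-1\right)}} = \sqrt{-1 + \frac{1}{2} \left(-1\right) \left(3 + 13\right)} = \sqrt{-1 + \frac{1}{2} \left(-1\right) 16} = \sqrt{-1 - 8} = \sqrt{-9} = 3 i$)
$\left(K{\left(-3 + \left(5 - 5\right) \right)} - 47\right) \left(64 - 24\right) = \left(3 i - 47\right) \left(64 - 24\right) = \left(-47 + 3 i\right) \left(64 - 24\right) = \left(-47 + 3 i\right) 40 = -1880 + 120 i$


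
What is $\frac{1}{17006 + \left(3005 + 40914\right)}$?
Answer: $\frac{1}{60925} \approx 1.6414 \cdot 10^{-5}$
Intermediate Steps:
$\frac{1}{17006 + \left(3005 + 40914\right)} = \frac{1}{17006 + 43919} = \frac{1}{60925}$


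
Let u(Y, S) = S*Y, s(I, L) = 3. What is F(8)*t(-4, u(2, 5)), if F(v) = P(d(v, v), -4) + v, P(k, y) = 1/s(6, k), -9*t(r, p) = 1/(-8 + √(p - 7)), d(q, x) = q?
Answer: 200/1647 + 25*√3/1647 ≈ 0.14772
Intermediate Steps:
t(r, p) = -1/(9*(-8 + √(-7 + p))) (t(r, p) = -1/(9*(-8 + √(p - 7))) = -1/(9*(-8 + √(-7 + p))))
P(k, y) = ⅓ (P(k, y) = 1/3 = ⅓)
F(v) = ⅓ + v
F(8)*t(-4, u(2, 5)) = (⅓ + 8)*(-1/(-72 + 9*√(-7 + 5*2))) = 25*(-1/(-72 + 9*√(-7 + 10)))/3 = 25*(-1/(-72 + 9*√3))/3 = -25/(3*(-72 + 9*√3))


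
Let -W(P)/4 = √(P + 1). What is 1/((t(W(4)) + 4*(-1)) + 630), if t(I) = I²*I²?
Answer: 1/7026 ≈ 0.00014233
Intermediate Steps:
W(P) = -4*√(1 + P) (W(P) = -4*√(P + 1) = -4*√(1 + P))
t(I) = I⁴
1/((t(W(4)) + 4*(-1)) + 630) = 1/(((-4*√(1 + 4))⁴ + 4*(-1)) + 630) = 1/(((-4*√5)⁴ - 4) + 630) = 1/((6400 - 4) + 630) = 1/(6396 + 630) = 1/7026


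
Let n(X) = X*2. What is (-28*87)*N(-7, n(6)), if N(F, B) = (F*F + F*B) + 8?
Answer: 65772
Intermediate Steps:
n(X) = 2*X
N(F, B) = 8 + F² + B*F (N(F, B) = (F² + B*F) + 8 = 8 + F² + B*F)
(-28*87)*N(-7, n(6)) = (-28*87)*(8 + (-7)² + (2*6)*(-7)) = -2436*(8 + 49 + 12*(-7)) = -2436*(8 + 49 - 84) = -2436*(-27) = 65772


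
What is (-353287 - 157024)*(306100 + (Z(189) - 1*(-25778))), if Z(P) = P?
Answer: -169457442837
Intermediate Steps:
(-353287 - 157024)*(306100 + (Z(189) - 1*(-25778))) = (-353287 - 157024)*(306100 + (189 - 1*(-25778))) = -510311*(306100 + (189 + 25778)) = -510311*(306100 + 25967) = -510311*332067 = -169457442837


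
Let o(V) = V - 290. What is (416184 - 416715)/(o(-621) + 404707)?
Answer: -9/6844 ≈ -0.0013150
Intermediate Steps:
o(V) = -290 + V
(416184 - 416715)/(o(-621) + 404707) = (416184 - 416715)/((-290 - 621) + 404707) = -531/(-911 + 404707) = -531/403796 = -531*1/403796 = -9/6844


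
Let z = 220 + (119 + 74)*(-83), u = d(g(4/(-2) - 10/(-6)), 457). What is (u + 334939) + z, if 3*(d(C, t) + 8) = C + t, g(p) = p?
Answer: 2873558/9 ≈ 3.1928e+5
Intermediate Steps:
d(C, t) = -8 + C/3 + t/3 (d(C, t) = -8 + (C + t)/3 = -8 + (C/3 + t/3) = -8 + C/3 + t/3)
u = 1298/9 (u = -8 + (4/(-2) - 10/(-6))/3 + (1/3)*457 = -8 + (4*(-1/2) - 10*(-1/6))/3 + 457/3 = -8 + (-2 + 5/3)/3 + 457/3 = -8 + (1/3)*(-1/3) + 457/3 = -8 - 1/9 + 457/3 = 1298/9 ≈ 144.22)
z = -15799 (z = 220 + 193*(-83) = 220 - 16019 = -15799)
(u + 334939) + z = (1298/9 + 334939) - 15799 = 3015749/9 - 15799 = 2873558/9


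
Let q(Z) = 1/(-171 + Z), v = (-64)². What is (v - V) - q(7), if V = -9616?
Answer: 2248769/164 ≈ 13712.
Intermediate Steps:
v = 4096
(v - V) - q(7) = (4096 - 1*(-9616)) - 1/(-171 + 7) = (4096 + 9616) - 1/(-164) = 13712 - 1*(-1/164) = 13712 + 1/164 = 2248769/164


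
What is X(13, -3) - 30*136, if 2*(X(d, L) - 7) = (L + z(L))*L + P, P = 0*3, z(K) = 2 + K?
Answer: -4067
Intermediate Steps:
P = 0
X(d, L) = 7 + L*(2 + 2*L)/2 (X(d, L) = 7 + ((L + (2 + L))*L + 0)/2 = 7 + ((2 + 2*L)*L + 0)/2 = 7 + (L*(2 + 2*L) + 0)/2 = 7 + (L*(2 + 2*L))/2 = 7 + L*(2 + 2*L)/2)
X(13, -3) - 30*136 = (7 - 3 + (-3)**2) - 30*136 = (7 - 3 + 9) - 4080 = 13 - 4080 = -4067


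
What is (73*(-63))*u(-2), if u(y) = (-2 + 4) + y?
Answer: 0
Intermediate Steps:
u(y) = 2 + y
(73*(-63))*u(-2) = (73*(-63))*(2 - 2) = -4599*0 = 0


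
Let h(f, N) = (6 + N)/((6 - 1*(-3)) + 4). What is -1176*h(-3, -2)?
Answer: -4704/13 ≈ -361.85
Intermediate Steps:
h(f, N) = 6/13 + N/13 (h(f, N) = (6 + N)/((6 + 3) + 4) = (6 + N)/(9 + 4) = (6 + N)/13 = (6 + N)*(1/13) = 6/13 + N/13)
-1176*h(-3, -2) = -1176*(6/13 + (1/13)*(-2)) = -1176*(6/13 - 2/13) = -1176*4/13 = -4704/13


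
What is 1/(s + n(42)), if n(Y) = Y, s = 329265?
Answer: 1/329307 ≈ 3.0367e-6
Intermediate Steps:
1/(s + n(42)) = 1/(329265 + 42) = 1/329307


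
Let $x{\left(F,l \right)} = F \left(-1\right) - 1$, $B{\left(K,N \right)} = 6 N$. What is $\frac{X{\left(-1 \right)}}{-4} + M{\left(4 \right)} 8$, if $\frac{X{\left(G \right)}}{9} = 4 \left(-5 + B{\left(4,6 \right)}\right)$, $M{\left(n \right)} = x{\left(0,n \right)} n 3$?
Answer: $-375$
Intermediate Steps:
$x{\left(F,l \right)} = -1 - F$ ($x{\left(F,l \right)} = - F - 1 = -1 - F$)
$M{\left(n \right)} = - 3 n$ ($M{\left(n \right)} = \left(-1 - 0\right) n 3 = \left(-1 + 0\right) n 3 = - n 3 = - 3 n$)
$X{\left(G \right)} = 1116$ ($X{\left(G \right)} = 9 \cdot 4 \left(-5 + 6 \cdot 6\right) = 9 \cdot 4 \left(-5 + 36\right) = 9 \cdot 4 \cdot 31 = 9 \cdot 124 = 1116$)
$\frac{X{\left(-1 \right)}}{-4} + M{\left(4 \right)} 8 = \frac{1116}{-4} + \left(-3\right) 4 \cdot 8 = 1116 \left(- \frac{1}{4}\right) - 96 = -279 - 96 = -375$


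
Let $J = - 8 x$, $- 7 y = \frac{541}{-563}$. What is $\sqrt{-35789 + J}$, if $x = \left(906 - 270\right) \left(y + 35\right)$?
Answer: $\frac{i \sqrt{3332550338117}}{3941} \approx 463.21 i$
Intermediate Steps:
$y = \frac{541}{3941}$ ($y = - \frac{541 \frac{1}{-563}}{7} = - \frac{541 \left(- \frac{1}{563}\right)}{7} = \left(- \frac{1}{7}\right) \left(- \frac{541}{563}\right) = \frac{541}{3941} \approx 0.13727$)
$x = \frac{88070736}{3941}$ ($x = \left(906 - 270\right) \left(\frac{541}{3941} + 35\right) = 636 \cdot \frac{138476}{3941} = \frac{88070736}{3941} \approx 22347.0$)
$J = - \frac{704565888}{3941}$ ($J = \left(-8\right) \frac{88070736}{3941} = - \frac{704565888}{3941} \approx -1.7878 \cdot 10^{5}$)
$\sqrt{-35789 + J} = \sqrt{-35789 - \frac{704565888}{3941}} = \sqrt{- \frac{845610337}{3941}} = \frac{i \sqrt{3332550338117}}{3941}$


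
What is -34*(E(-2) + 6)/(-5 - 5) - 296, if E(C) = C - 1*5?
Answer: -1497/5 ≈ -299.40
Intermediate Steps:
E(C) = -5 + C (E(C) = C - 5 = -5 + C)
-34*(E(-2) + 6)/(-5 - 5) - 296 = -34*((-5 - 2) + 6)/(-5 - 5) - 296 = -34*(-7 + 6)/(-10) - 296 = -(-34)*(-1)/10 - 296 = -34*⅒ - 296 = -17/5 - 296 = -1497/5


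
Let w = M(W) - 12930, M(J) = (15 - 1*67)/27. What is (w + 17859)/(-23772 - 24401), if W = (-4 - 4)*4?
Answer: -133031/1300671 ≈ -0.10228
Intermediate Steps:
W = -32 (W = -8*4 = -32)
M(J) = -52/27 (M(J) = (15 - 67)*(1/27) = -52*1/27 = -52/27)
w = -349162/27 (w = -52/27 - 12930 = -349162/27 ≈ -12932.)
(w + 17859)/(-23772 - 24401) = (-349162/27 + 17859)/(-23772 - 24401) = (133031/27)/(-48173) = (133031/27)*(-1/48173) = -133031/1300671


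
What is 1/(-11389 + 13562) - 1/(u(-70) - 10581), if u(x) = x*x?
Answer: 7854/12344813 ≈ 0.00063622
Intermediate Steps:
u(x) = x²
1/(-11389 + 13562) - 1/(u(-70) - 10581) = 1/(-11389 + 13562) - 1/((-70)² - 10581) = 1/2173 - 1/(4900 - 10581) = 1/2173 - 1/(-5681) = 1/2173 - 1*(-1/5681) = 1/2173 + 1/5681 = 7854/12344813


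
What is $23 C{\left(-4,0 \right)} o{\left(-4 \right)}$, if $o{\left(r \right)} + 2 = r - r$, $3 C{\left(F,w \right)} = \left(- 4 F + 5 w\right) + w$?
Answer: $- \frac{736}{3} \approx -245.33$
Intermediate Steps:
$C{\left(F,w \right)} = 2 w - \frac{4 F}{3}$ ($C{\left(F,w \right)} = \frac{\left(- 4 F + 5 w\right) + w}{3} = \frac{- 4 F + 6 w}{3} = 2 w - \frac{4 F}{3}$)
$o{\left(r \right)} = -2$ ($o{\left(r \right)} = -2 + \left(r - r\right) = -2 + 0 = -2$)
$23 C{\left(-4,0 \right)} o{\left(-4 \right)} = 23 \left(2 \cdot 0 - - \frac{16}{3}\right) \left(-2\right) = 23 \left(0 + \frac{16}{3}\right) \left(-2\right) = 23 \cdot \frac{16}{3} \left(-2\right) = \frac{368}{3} \left(-2\right) = - \frac{736}{3}$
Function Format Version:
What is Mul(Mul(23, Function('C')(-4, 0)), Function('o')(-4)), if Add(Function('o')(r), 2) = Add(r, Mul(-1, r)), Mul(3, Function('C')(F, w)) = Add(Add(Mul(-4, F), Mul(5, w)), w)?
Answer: Rational(-736, 3) ≈ -245.33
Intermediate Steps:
Function('C')(F, w) = Add(Mul(2, w), Mul(Rational(-4, 3), F)) (Function('C')(F, w) = Mul(Rational(1, 3), Add(Add(Mul(-4, F), Mul(5, w)), w)) = Mul(Rational(1, 3), Add(Mul(-4, F), Mul(6, w))) = Add(Mul(2, w), Mul(Rational(-4, 3), F)))
Function('o')(r) = -2 (Function('o')(r) = Add(-2, Add(r, Mul(-1, r))) = Add(-2, 0) = -2)
Mul(Mul(23, Function('C')(-4, 0)), Function('o')(-4)) = Mul(Mul(23, Add(Mul(2, 0), Mul(Rational(-4, 3), -4))), -2) = Mul(Mul(23, Add(0, Rational(16, 3))), -2) = Mul(Mul(23, Rational(16, 3)), -2) = Mul(Rational(368, 3), -2) = Rational(-736, 3)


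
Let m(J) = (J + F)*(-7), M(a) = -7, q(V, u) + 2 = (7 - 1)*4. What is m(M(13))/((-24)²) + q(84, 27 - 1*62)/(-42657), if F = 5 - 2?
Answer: 98477/2047536 ≈ 0.048095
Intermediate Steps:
q(V, u) = 22 (q(V, u) = -2 + (7 - 1)*4 = -2 + 6*4 = -2 + 24 = 22)
F = 3
m(J) = -21 - 7*J (m(J) = (J + 3)*(-7) = (3 + J)*(-7) = -21 - 7*J)
m(M(13))/((-24)²) + q(84, 27 - 1*62)/(-42657) = (-21 - 7*(-7))/((-24)²) + 22/(-42657) = (-21 + 49)/576 + 22*(-1/42657) = 28*(1/576) - 22/42657 = 7/144 - 22/42657 = 98477/2047536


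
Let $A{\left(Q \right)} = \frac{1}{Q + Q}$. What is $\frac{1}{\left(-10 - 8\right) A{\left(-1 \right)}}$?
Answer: $\frac{1}{9} \approx 0.11111$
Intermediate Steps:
$A{\left(Q \right)} = \frac{1}{2 Q}$
$\frac{1}{\left(-10 - 8\right) A{\left(-1 \right)}} = \frac{1}{\left(-10 - 8\right) \frac{1}{2 \left(-1\right)}} = \frac{1}{\left(-18\right) \frac{1}{2} \left(-1\right)} = \frac{1}{\left(-18\right) \left(- \frac{1}{2}\right)} = \frac{1}{9}$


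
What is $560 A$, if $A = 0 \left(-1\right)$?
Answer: $0$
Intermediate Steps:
$A = 0$
$560 A = 560 \cdot 0 = 0$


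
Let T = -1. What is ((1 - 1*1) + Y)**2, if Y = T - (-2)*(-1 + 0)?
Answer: 9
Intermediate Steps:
Y = -3 (Y = -1 - (-2)*(-1 + 0) = -1 - (-2)*(-1) = -1 - 1*2 = -1 - 2 = -3)
((1 - 1*1) + Y)**2 = ((1 - 1*1) - 3)**2 = ((1 - 1) - 3)**2 = (0 - 3)**2 = (-3)**2 = 9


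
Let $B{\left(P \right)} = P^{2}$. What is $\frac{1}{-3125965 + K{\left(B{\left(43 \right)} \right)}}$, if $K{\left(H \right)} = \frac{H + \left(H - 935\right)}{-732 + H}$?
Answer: $- \frac{1117}{3491700142} \approx -3.199 \cdot 10^{-7}$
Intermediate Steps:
$K{\left(H \right)} = \frac{-935 + 2 H}{-732 + H}$ ($K{\left(H \right)} = \frac{H + \left(-935 + H\right)}{-732 + H} = \frac{-935 + 2 H}{-732 + H}$)
$\frac{1}{-3125965 + K{\left(B{\left(43 \right)} \right)}} = \frac{1}{-3125965 + \frac{-935 + 2 \cdot 43^{2}}{-732 + 43^{2}}} = \frac{1}{-3125965 + \frac{-935 + 2 \cdot 1849}{-732 + 1849}} = \frac{1}{-3125965 + \frac{-935 + 3698}{1117}} = \frac{1}{-3125965 + \frac{1}{1117} \cdot 2763} = \frac{1}{-3125965 + \frac{2763}{1117}} = \frac{1}{- \frac{3491700142}{1117}} = - \frac{1117}{3491700142}$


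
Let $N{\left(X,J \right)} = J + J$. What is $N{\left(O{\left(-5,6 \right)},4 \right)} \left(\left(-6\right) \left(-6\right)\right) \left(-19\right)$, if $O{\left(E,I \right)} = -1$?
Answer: $-5472$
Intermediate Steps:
$N{\left(X,J \right)} = 2 J$
$N{\left(O{\left(-5,6 \right)},4 \right)} \left(\left(-6\right) \left(-6\right)\right) \left(-19\right) = 2 \cdot 4 \left(\left(-6\right) \left(-6\right)\right) \left(-19\right) = 8 \cdot 36 \left(-19\right) = 288 \left(-19\right) = -5472$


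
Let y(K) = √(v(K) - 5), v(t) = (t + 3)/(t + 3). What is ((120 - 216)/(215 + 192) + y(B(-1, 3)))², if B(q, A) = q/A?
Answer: -653380/165649 - 384*I/407 ≈ -3.9444 - 0.94349*I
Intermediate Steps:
v(t) = 1 (v(t) = (3 + t)/(3 + t) = 1)
y(K) = 2*I (y(K) = √(1 - 5) = √(-4) = 2*I)
((120 - 216)/(215 + 192) + y(B(-1, 3)))² = ((120 - 216)/(215 + 192) + 2*I)² = (-96/407 + 2*I)²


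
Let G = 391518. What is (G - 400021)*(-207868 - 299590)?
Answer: 4314915374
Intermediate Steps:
(G - 400021)*(-207868 - 299590) = (391518 - 400021)*(-207868 - 299590) = -8503*(-507458) = 4314915374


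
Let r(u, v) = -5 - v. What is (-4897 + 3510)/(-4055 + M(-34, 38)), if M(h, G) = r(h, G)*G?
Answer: 1387/5689 ≈ 0.24380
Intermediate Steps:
M(h, G) = G*(-5 - G) (M(h, G) = (-5 - G)*G = G*(-5 - G))
(-4897 + 3510)/(-4055 + M(-34, 38)) = (-4897 + 3510)/(-4055 - 1*38*(5 + 38)) = -1387/(-4055 - 1*38*43) = -1387/(-4055 - 1634) = -1387/(-5689) = -1387*(-1/5689) = 1387/5689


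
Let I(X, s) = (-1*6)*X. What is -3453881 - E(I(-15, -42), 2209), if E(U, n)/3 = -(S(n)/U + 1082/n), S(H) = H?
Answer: -228883716809/66270 ≈ -3.4538e+6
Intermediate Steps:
I(X, s) = -6*X
E(U, n) = -3246/n - 3*n/U (E(U, n) = 3*(-(n/U + 1082/n)) = 3*(-(1082/n + n/U)) = 3*(-1082/n - n/U) = -3246/n - 3*n/U)
-3453881 - E(I(-15, -42), 2209) = -3453881 - (-3246/2209 - 3*2209/(-6*(-15))) = -3453881 - (-3246*1/2209 - 3*2209/90) = -3453881 - (-3246/2209 - 3*2209*1/90) = -3453881 - (-3246/2209 - 2209/30) = -3453881 - 1*(-4977061/66270) = -3453881 + 4977061/66270 = -228883716809/66270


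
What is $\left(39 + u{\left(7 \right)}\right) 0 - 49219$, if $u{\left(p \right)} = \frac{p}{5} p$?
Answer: $-49219$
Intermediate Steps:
$u{\left(p \right)} = \frac{p^{2}}{5}$ ($u{\left(p \right)} = p \frac{1}{5} p = \frac{p}{5} p = \frac{p^{2}}{5}$)
$\left(39 + u{\left(7 \right)}\right) 0 - 49219 = \left(39 + \frac{7^{2}}{5}\right) 0 - 49219 = \left(39 + \frac{1}{5} \cdot 49\right) 0 - 49219 = \left(39 + \frac{49}{5}\right) 0 - 49219 = \frac{244}{5} \cdot 0 - 49219 = 0 - 49219 = -49219$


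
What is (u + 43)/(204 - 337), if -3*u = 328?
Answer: 199/399 ≈ 0.49875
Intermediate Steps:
u = -328/3 (u = -⅓*328 = -328/3 ≈ -109.33)
(u + 43)/(204 - 337) = (-328/3 + 43)/(204 - 337) = -199/3/(-133) = -199/3*(-1/133) = 199/399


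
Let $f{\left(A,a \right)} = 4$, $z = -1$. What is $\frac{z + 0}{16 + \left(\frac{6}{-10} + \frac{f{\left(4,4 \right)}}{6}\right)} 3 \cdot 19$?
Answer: $- \frac{855}{241} \approx -3.5477$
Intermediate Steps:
$\frac{z + 0}{16 + \left(\frac{6}{-10} + \frac{f{\left(4,4 \right)}}{6}\right)} 3 \cdot 19 = \frac{-1 + 0}{16 + \left(\frac{6}{-10} + \frac{4}{6}\right)} 3 \cdot 19 = - \frac{1}{16 + \left(6 \left(- \frac{1}{10}\right) + 4 \cdot \frac{1}{6}\right)} 3 \cdot 19 = - \frac{1}{16 + \left(- \frac{3}{5} + \frac{2}{3}\right)} 3 \cdot 19 = - \frac{1}{16 + \frac{1}{15}} \cdot 3 \cdot 19 = - \frac{1}{\frac{241}{15}} \cdot 3 \cdot 19 = \left(-1\right) \frac{15}{241} \cdot 3 \cdot 19 = \left(- \frac{15}{241}\right) 3 \cdot 19 = \left(- \frac{45}{241}\right) 19 = - \frac{855}{241}$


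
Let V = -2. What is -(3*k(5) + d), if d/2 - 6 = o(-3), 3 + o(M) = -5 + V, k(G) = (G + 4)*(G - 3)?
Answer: -46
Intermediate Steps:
k(G) = (-3 + G)*(4 + G) (k(G) = (4 + G)*(-3 + G) = (-3 + G)*(4 + G))
o(M) = -10 (o(M) = -3 + (-5 - 2) = -3 - 7 = -10)
d = -8 (d = 12 + 2*(-10) = 12 - 20 = -8)
-(3*k(5) + d) = -(3*(-12 + 5 + 5**2) - 8) = -(3*(-12 + 5 + 25) - 8) = -(3*18 - 8) = -(54 - 8) = -1*46 = -46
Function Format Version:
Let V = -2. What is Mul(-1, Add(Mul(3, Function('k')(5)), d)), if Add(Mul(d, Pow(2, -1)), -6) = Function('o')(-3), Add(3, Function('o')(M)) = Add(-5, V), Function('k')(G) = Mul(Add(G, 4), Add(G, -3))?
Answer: -46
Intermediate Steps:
Function('k')(G) = Mul(Add(-3, G), Add(4, G)) (Function('k')(G) = Mul(Add(4, G), Add(-3, G)) = Mul(Add(-3, G), Add(4, G)))
Function('o')(M) = -10 (Function('o')(M) = Add(-3, Add(-5, -2)) = Add(-3, -7) = -10)
d = -8 (d = Add(12, Mul(2, -10)) = Add(12, -20) = -8)
Mul(-1, Add(Mul(3, Function('k')(5)), d)) = Mul(-1, Add(Mul(3, Add(-12, 5, Pow(5, 2))), -8)) = Mul(-1, Add(Mul(3, Add(-12, 5, 25)), -8)) = Mul(-1, Add(Mul(3, 18), -8)) = Mul(-1, Add(54, -8)) = Mul(-1, 46) = -46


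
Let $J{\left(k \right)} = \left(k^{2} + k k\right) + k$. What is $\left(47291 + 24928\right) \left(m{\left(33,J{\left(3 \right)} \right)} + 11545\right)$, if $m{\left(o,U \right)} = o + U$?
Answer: $837668181$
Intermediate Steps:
$J{\left(k \right)} = k + 2 k^{2}$ ($J{\left(k \right)} = \left(k^{2} + k^{2}\right) + k = 2 k^{2} + k = k + 2 k^{2}$)
$m{\left(o,U \right)} = U + o$
$\left(47291 + 24928\right) \left(m{\left(33,J{\left(3 \right)} \right)} + 11545\right) = \left(47291 + 24928\right) \left(\left(3 \left(1 + 2 \cdot 3\right) + 33\right) + 11545\right) = 72219 \left(\left(3 \left(1 + 6\right) + 33\right) + 11545\right) = 72219 \left(\left(3 \cdot 7 + 33\right) + 11545\right) = 72219 \left(\left(21 + 33\right) + 11545\right) = 72219 \left(54 + 11545\right) = 72219 \cdot 11599 = 837668181$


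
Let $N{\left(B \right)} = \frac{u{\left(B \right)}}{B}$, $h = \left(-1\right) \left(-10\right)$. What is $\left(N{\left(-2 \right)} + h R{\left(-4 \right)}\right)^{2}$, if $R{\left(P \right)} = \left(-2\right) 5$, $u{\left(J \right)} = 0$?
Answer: $10000$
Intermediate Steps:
$h = 10$
$R{\left(P \right)} = -10$
$N{\left(B \right)} = 0$ ($N{\left(B \right)} = \frac{0}{B} = 0$)
$\left(N{\left(-2 \right)} + h R{\left(-4 \right)}\right)^{2} = \left(0 + 10 \left(-10\right)\right)^{2} = \left(0 - 100\right)^{2} = \left(-100\right)^{2} = 10000$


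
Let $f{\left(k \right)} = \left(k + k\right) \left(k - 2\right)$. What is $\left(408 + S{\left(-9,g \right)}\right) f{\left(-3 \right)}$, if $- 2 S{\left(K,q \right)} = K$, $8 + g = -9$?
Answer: $12375$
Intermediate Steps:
$g = -17$ ($g = -8 - 9 = -17$)
$S{\left(K,q \right)} = - \frac{K}{2}$
$f{\left(k \right)} = 2 k \left(-2 + k\right)$
$\left(408 + S{\left(-9,g \right)}\right) f{\left(-3 \right)} = \left(408 - - \frac{9}{2}\right) 2 \left(-3\right) \left(-2 - 3\right) = \left(408 + \frac{9}{2}\right) 2 \left(-3\right) \left(-5\right) = \frac{825}{2} \cdot 30 = 12375$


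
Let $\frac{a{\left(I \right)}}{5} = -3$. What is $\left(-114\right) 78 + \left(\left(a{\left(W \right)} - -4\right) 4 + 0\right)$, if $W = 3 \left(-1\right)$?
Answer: $-8936$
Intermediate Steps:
$W = -3$
$a{\left(I \right)} = -15$ ($a{\left(I \right)} = 5 \left(-3\right) = -15$)
$\left(-114\right) 78 + \left(\left(a{\left(W \right)} - -4\right) 4 + 0\right) = \left(-114\right) 78 + \left(\left(-15 - -4\right) 4 + 0\right) = -8892 + \left(\left(-15 + 4\right) 4 + 0\right) = -8892 + \left(\left(-11\right) 4 + 0\right) = -8892 + \left(-44 + 0\right) = -8892 - 44 = -8936$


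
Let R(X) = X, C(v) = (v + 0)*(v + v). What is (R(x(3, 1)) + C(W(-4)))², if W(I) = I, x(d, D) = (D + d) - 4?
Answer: 1024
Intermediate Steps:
x(d, D) = -4 + D + d
C(v) = 2*v² (C(v) = v*(2*v) = 2*v²)
(R(x(3, 1)) + C(W(-4)))² = ((-4 + 1 + 3) + 2*(-4)²)² = (0 + 2*16)² = (0 + 32)² = 32² = 1024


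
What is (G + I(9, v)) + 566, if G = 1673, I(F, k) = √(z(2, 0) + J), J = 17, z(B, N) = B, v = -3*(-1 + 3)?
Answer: 2239 + √19 ≈ 2243.4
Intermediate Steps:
v = -6 (v = -3*2 = -6)
I(F, k) = √19 (I(F, k) = √(2 + 17) = √19)
(G + I(9, v)) + 566 = (1673 + √19) + 566 = 2239 + √19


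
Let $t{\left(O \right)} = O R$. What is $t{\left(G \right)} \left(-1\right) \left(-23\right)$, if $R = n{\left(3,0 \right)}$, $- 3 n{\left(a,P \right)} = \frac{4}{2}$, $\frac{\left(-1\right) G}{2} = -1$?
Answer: $- \frac{92}{3} \approx -30.667$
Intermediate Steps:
$G = 2$ ($G = \left(-2\right) \left(-1\right) = 2$)
$n{\left(a,P \right)} = - \frac{2}{3}$ ($n{\left(a,P \right)} = - \frac{4 \cdot \frac{1}{2}}{3} = \left(- \frac{1}{3}\right) 2 = - \frac{2}{3}$)
$R = - \frac{2}{3} \approx -0.66667$
$t{\left(O \right)} = - \frac{2 O}{3}$ ($t{\left(O \right)} = O \left(- \frac{2}{3}\right) = - \frac{2 O}{3}$)
$t{\left(G \right)} \left(-1\right) \left(-23\right) = \left(- \frac{2}{3}\right) 2 \left(-1\right) \left(-23\right) = \left(- \frac{4}{3}\right) \left(-1\right) \left(-23\right) = \frac{4}{3} \left(-23\right) = - \frac{92}{3}$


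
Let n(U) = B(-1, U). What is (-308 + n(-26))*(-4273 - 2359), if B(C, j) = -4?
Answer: 2069184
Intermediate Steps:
n(U) = -4
(-308 + n(-26))*(-4273 - 2359) = (-308 - 4)*(-4273 - 2359) = -312*(-6632) = 2069184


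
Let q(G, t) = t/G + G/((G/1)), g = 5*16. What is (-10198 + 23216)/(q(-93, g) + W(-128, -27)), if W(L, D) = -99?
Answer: -605337/4597 ≈ -131.68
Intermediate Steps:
g = 80
q(G, t) = 1 + t/G (q(G, t) = t/G + G/((G*1)) = t/G + G/G = t/G + 1 = 1 + t/G)
(-10198 + 23216)/(q(-93, g) + W(-128, -27)) = (-10198 + 23216)/((-93 + 80)/(-93) - 99) = 13018/(-1/93*(-13) - 99) = 13018/(13/93 - 99) = 13018/(-9194/93) = 13018*(-93/9194) = -605337/4597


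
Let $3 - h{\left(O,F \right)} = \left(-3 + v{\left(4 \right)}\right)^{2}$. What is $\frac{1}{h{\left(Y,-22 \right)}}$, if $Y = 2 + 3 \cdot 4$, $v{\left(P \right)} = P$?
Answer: $\frac{1}{2} \approx 0.5$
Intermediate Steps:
$Y = 14$ ($Y = 2 + 12 = 14$)
$h{\left(O,F \right)} = 2$ ($h{\left(O,F \right)} = 3 - \left(-3 + 4\right)^{2} = 3 - 1^{2} = 3 - 1 = 2$)
$\frac{1}{h{\left(Y,-22 \right)}} = \frac{1}{2}$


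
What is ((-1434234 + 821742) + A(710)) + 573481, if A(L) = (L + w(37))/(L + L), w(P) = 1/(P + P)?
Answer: -4099223339/105080 ≈ -39011.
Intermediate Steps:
w(P) = 1/(2*P)
A(L) = (1/74 + L)/(2*L) (A(L) = (L + (1/2)/37)/(L + L) = (L + (1/2)*(1/37))/((2*L)) = (L + 1/74)*(1/(2*L)) = (1/74 + L)*(1/(2*L)) = (1/74 + L)/(2*L))
((-1434234 + 821742) + A(710)) + 573481 = ((-1434234 + 821742) + (1/148)*(1 + 74*710)/710) + 573481 = (-612492 + (1/148)*(1/710)*(1 + 52540)) + 573481 = (-612492 + (1/148)*(1/710)*52541) + 573481 = (-612492 + 52541/105080) + 573481 = -64360606819/105080 + 573481 = -4099223339/105080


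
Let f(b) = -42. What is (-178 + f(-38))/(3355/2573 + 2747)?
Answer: -283030/3535693 ≈ -0.080049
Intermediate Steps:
(-178 + f(-38))/(3355/2573 + 2747) = (-178 - 42)/(3355/2573 + 2747) = -220/(3355*(1/2573) + 2747) = -220/(3355/2573 + 2747) = -220/7071386/2573 = -220*2573/7071386 = -283030/3535693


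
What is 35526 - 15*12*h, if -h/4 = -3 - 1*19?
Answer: 19686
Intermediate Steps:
h = 88 (h = -4*(-3 - 1*19) = -4*(-3 - 19) = -4*(-22) = 88)
35526 - 15*12*h = 35526 - 15*12*88 = 35526 - 180*88 = 35526 - 1*15840 = 35526 - 15840 = 19686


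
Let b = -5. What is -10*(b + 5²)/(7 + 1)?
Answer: -25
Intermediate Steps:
-10*(b + 5²)/(7 + 1) = -10*(-5 + 5²)/(7 + 1) = -10*(-5 + 25)/8 = -200/8 = -10*5/2 = -25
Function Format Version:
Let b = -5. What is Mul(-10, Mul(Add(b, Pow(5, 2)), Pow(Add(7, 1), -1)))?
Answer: -25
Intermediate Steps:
Mul(-10, Mul(Add(b, Pow(5, 2)), Pow(Add(7, 1), -1))) = Mul(-10, Mul(Add(-5, Pow(5, 2)), Pow(Add(7, 1), -1))) = Mul(-10, Mul(Add(-5, 25), Pow(8, -1))) = Mul(-10, Mul(20, Rational(1, 8))) = Mul(-10, Rational(5, 2)) = -25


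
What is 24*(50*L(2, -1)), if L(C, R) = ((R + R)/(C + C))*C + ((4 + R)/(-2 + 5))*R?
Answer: -2400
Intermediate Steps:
L(C, R) = R + R*(4/3 + R/3) (L(C, R) = ((2*R)/((2*C)))*C + ((4 + R)/3)*R = ((2*R)*(1/(2*C)))*C + ((4 + R)*(1/3))*R = (R/C)*C + (4/3 + R/3)*R = R + R*(4/3 + R/3))
24*(50*L(2, -1)) = 24*(50*((1/3)*(-1)*(7 - 1))) = 24*(50*((1/3)*(-1)*6)) = 24*(50*(-2)) = 24*(-100) = -2400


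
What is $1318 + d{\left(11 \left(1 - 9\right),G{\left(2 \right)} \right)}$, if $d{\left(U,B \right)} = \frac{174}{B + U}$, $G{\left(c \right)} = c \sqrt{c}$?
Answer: $\frac{1272592}{967} - \frac{87 \sqrt{2}}{1934} \approx 1316.0$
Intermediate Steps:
$G{\left(c \right)} = c^{\frac{3}{2}}$
$1318 + d{\left(11 \left(1 - 9\right),G{\left(2 \right)} \right)} = 1318 + \frac{174}{2^{\frac{3}{2}} + 11 \left(1 - 9\right)} = 1318 + \frac{174}{2 \sqrt{2} + 11 \left(-8\right)} = 1318 + \frac{174}{2 \sqrt{2} - 88} = 1318 + \frac{174}{-88 + 2 \sqrt{2}}$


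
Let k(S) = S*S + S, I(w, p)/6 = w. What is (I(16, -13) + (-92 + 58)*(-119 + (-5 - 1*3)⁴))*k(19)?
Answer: -51346360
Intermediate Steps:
I(w, p) = 6*w
k(S) = S + S² (k(S) = S² + S = S + S²)
(I(16, -13) + (-92 + 58)*(-119 + (-5 - 1*3)⁴))*k(19) = (6*16 + (-92 + 58)*(-119 + (-5 - 1*3)⁴))*(19*(1 + 19)) = (96 - 34*(-119 + (-5 - 3)⁴))*(19*20) = (96 - 34*(-119 + (-8)⁴))*380 = (96 - 34*(-119 + 4096))*380 = (96 - 34*3977)*380 = (96 - 135218)*380 = -135122*380 = -51346360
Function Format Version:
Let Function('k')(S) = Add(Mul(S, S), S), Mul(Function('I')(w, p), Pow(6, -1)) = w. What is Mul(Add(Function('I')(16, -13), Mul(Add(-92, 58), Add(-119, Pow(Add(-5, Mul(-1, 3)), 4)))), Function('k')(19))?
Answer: -51346360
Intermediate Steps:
Function('I')(w, p) = Mul(6, w)
Function('k')(S) = Add(S, Pow(S, 2)) (Function('k')(S) = Add(Pow(S, 2), S) = Add(S, Pow(S, 2)))
Mul(Add(Function('I')(16, -13), Mul(Add(-92, 58), Add(-119, Pow(Add(-5, Mul(-1, 3)), 4)))), Function('k')(19)) = Mul(Add(Mul(6, 16), Mul(Add(-92, 58), Add(-119, Pow(Add(-5, Mul(-1, 3)), 4)))), Mul(19, Add(1, 19))) = Mul(Add(96, Mul(-34, Add(-119, Pow(Add(-5, -3), 4)))), Mul(19, 20)) = Mul(Add(96, Mul(-34, Add(-119, Pow(-8, 4)))), 380) = Mul(Add(96, Mul(-34, Add(-119, 4096))), 380) = Mul(Add(96, Mul(-34, 3977)), 380) = Mul(Add(96, -135218), 380) = Mul(-135122, 380) = -51346360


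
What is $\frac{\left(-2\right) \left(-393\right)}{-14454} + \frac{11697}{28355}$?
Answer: $\frac{24463568}{68307195} \approx 0.35814$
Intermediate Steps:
$\frac{\left(-2\right) \left(-393\right)}{-14454} + \frac{11697}{28355} = 786 \left(- \frac{1}{14454}\right) + 11697 \cdot \frac{1}{28355} = - \frac{131}{2409} + \frac{11697}{28355} = \frac{24463568}{68307195}$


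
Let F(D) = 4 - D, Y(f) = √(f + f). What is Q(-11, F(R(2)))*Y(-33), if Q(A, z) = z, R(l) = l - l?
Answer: 4*I*√66 ≈ 32.496*I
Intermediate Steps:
R(l) = 0
Y(f) = √2*√f (Y(f) = √(2*f) = √2*√f)
Q(-11, F(R(2)))*Y(-33) = (4 - 1*0)*(√2*√(-33)) = (4 + 0)*(√2*(I*√33)) = 4*(I*√66) = 4*I*√66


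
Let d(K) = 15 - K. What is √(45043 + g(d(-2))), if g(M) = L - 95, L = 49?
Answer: √44997 ≈ 212.13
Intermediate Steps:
g(M) = -46 (g(M) = 49 - 95 = -46)
√(45043 + g(d(-2))) = √(45043 - 46) = √44997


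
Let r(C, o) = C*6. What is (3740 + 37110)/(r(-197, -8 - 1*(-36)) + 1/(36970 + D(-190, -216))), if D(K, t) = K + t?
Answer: -1493639400/43218647 ≈ -34.560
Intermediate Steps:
r(C, o) = 6*C
(3740 + 37110)/(r(-197, -8 - 1*(-36)) + 1/(36970 + D(-190, -216))) = (3740 + 37110)/(6*(-197) + 1/(36970 + (-190 - 216))) = 40850/(-1182 + 1/(36970 - 406)) = 40850/(-1182 + 1/36564) = 40850/(-43218647/36564) = 40850*(-36564/43218647) = -1493639400/43218647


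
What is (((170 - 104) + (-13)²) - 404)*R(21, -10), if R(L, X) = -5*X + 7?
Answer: -9633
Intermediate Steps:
R(L, X) = 7 - 5*X
(((170 - 104) + (-13)²) - 404)*R(21, -10) = (((170 - 104) + (-13)²) - 404)*(7 - 5*(-10)) = ((66 + 169) - 404)*(7 + 50) = (235 - 404)*57 = -169*57 = -9633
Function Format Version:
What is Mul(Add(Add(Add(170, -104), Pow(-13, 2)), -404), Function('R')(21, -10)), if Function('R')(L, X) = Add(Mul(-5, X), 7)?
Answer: -9633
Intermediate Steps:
Function('R')(L, X) = Add(7, Mul(-5, X))
Mul(Add(Add(Add(170, -104), Pow(-13, 2)), -404), Function('R')(21, -10)) = Mul(Add(Add(Add(170, -104), Pow(-13, 2)), -404), Add(7, Mul(-5, -10))) = Mul(Add(Add(66, 169), -404), Add(7, 50)) = Mul(Add(235, -404), 57) = Mul(-169, 57) = -9633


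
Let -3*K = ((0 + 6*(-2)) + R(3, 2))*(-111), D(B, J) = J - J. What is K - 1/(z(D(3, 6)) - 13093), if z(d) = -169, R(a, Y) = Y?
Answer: -4906939/13262 ≈ -370.00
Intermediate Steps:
D(B, J) = 0
K = -370 (K = -((0 + 6*(-2)) + 2)*(-111)/3 = -((0 - 12) + 2)*(-111)/3 = -(-12 + 2)*(-111)/3 = -(-10)*(-111)/3 = -⅓*1110 = -370)
K - 1/(z(D(3, 6)) - 13093) = -370 - 1/(-169 - 13093) = -370 - 1/(-13262) = -370 - 1*(-1/13262) = -370 + 1/13262 = -4906939/13262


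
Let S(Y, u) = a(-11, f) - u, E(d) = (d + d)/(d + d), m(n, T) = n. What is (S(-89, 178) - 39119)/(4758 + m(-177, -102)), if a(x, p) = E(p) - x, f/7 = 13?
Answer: -4365/509 ≈ -8.5756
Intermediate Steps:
E(d) = 1 (E(d) = (2*d)/((2*d)) = (2*d)*(1/(2*d)) = 1)
f = 91 (f = 7*13 = 91)
a(x, p) = 1 - x
S(Y, u) = 12 - u (S(Y, u) = (1 - 1*(-11)) - u = (1 + 11) - u = 12 - u)
(S(-89, 178) - 39119)/(4758 + m(-177, -102)) = ((12 - 1*178) - 39119)/(4758 - 177) = ((12 - 178) - 39119)/4581 = (-166 - 39119)*(1/4581) = -39285*1/4581 = -4365/509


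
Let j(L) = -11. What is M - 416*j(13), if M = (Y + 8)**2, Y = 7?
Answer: 4801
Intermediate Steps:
M = 225 (M = (7 + 8)**2 = 15**2 = 225)
M - 416*j(13) = 225 - 416*(-11) = 225 + 4576 = 4801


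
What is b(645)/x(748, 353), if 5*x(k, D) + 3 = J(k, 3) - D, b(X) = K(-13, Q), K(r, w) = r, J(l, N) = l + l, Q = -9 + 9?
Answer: -13/228 ≈ -0.057018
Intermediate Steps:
Q = 0
J(l, N) = 2*l
b(X) = -13
x(k, D) = -⅗ - D/5 + 2*k/5 (x(k, D) = -⅗ + (2*k - D)/5 = -⅗ + (-D + 2*k)/5 = -⅗ + (-D/5 + 2*k/5) = -⅗ - D/5 + 2*k/5)
b(645)/x(748, 353) = -13/(-⅗ - ⅕*353 + (⅖)*748) = -13/(-⅗ - 353/5 + 1496/5) = -13/228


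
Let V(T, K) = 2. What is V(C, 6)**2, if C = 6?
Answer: 4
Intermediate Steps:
V(C, 6)**2 = 2**2 = 4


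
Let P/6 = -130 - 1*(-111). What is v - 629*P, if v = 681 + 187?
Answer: 72574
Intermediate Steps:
v = 868
P = -114 (P = 6*(-130 - 1*(-111)) = 6*(-130 + 111) = 6*(-19) = -114)
v - 629*P = 868 - 629*(-114) = 868 + 71706 = 72574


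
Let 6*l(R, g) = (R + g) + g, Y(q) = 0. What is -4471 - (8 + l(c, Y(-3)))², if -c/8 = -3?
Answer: -4615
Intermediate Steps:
c = 24 (c = -8*(-3) = 24)
l(R, g) = g/3 + R/6 (l(R, g) = ((R + g) + g)/6 = (R + 2*g)/6 = g/3 + R/6)
-4471 - (8 + l(c, Y(-3)))² = -4471 - (8 + ((⅓)*0 + (⅙)*24))² = -4471 - (8 + (0 + 4))² = -4471 - (8 + 4)² = -4471 - 1*12² = -4471 - 1*144 = -4471 - 144 = -4615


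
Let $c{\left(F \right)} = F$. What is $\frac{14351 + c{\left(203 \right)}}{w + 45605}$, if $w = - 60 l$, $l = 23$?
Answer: $\frac{14554}{44225} \approx 0.32909$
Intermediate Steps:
$w = -1380$ ($w = \left(-60\right) 23 = -1380$)
$\frac{14351 + c{\left(203 \right)}}{w + 45605} = \frac{14351 + 203}{-1380 + 45605} = \frac{14554}{44225}$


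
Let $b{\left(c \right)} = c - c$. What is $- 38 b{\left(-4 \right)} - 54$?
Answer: $-54$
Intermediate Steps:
$b{\left(c \right)} = 0$
$- 38 b{\left(-4 \right)} - 54 = \left(-38\right) 0 - 54 = 0 - 54 = -54$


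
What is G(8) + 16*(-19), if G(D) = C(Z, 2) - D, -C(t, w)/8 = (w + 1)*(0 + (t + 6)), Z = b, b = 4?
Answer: -552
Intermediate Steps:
Z = 4
C(t, w) = -8*(1 + w)*(6 + t) (C(t, w) = -8*(w + 1)*(0 + (t + 6)) = -8*(1 + w)*(0 + (6 + t)) = -8*(1 + w)*(6 + t))
G(D) = -240 - D (G(D) = (-48 - 48*2 - 8*4 - 8*4*2) - D = (-48 - 96 - 32 - 64) - D = -240 - D)
G(8) + 16*(-19) = (-240 - 1*8) + 16*(-19) = (-240 - 8) - 304 = -248 - 304 = -552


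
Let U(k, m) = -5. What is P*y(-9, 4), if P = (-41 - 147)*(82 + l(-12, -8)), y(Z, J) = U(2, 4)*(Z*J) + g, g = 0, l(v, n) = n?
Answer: -2504160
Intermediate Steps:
y(Z, J) = -5*J*Z (y(Z, J) = -5*Z*J + 0 = -5*J*Z + 0 = -5*J*Z)
P = -13912 (P = (-41 - 147)*(82 - 8) = -188*74 = -13912)
P*y(-9, 4) = -(-69560)*4*(-9) = -13912*180 = -2504160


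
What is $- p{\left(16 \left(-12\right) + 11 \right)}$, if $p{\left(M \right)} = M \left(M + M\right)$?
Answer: $-65522$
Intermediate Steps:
$p{\left(M \right)} = 2 M^{2}$ ($p{\left(M \right)} = M 2 M = 2 M^{2}$)
$- p{\left(16 \left(-12\right) + 11 \right)} = - 2 \left(16 \left(-12\right) + 11\right)^{2} = - 2 \left(-192 + 11\right)^{2} = - 2 \left(-181\right)^{2} = - 2 \cdot 32761 = \left(-1\right) 65522 = -65522$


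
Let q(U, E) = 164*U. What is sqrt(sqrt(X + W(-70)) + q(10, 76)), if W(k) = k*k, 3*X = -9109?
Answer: sqrt(14760 + 3*sqrt(16773))/3 ≈ 41.026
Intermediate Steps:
X = -9109/3 (X = (1/3)*(-9109) = -9109/3 ≈ -3036.3)
W(k) = k**2
sqrt(sqrt(X + W(-70)) + q(10, 76)) = sqrt(sqrt(-9109/3 + (-70)**2) + 164*10) = sqrt(sqrt(-9109/3 + 4900) + 1640) = sqrt(sqrt(5591/3) + 1640) = sqrt(sqrt(16773)/3 + 1640) = sqrt(1640 + sqrt(16773)/3)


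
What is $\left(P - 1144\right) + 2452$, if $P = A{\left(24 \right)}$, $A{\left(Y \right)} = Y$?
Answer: $1332$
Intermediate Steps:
$P = 24$
$\left(P - 1144\right) + 2452 = \left(24 - 1144\right) + 2452 = -1120 + 2452 = 1332$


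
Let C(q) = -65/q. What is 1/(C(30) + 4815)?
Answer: 6/28877 ≈ 0.00020778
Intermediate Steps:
1/(C(30) + 4815) = 1/(-65/30 + 4815) = 1/(-65*1/30 + 4815) = 1/(-13/6 + 4815) = 1/(28877/6) = 6/28877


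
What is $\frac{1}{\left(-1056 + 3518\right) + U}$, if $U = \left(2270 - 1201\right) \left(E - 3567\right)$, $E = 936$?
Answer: $- \frac{1}{2810077} \approx -3.5586 \cdot 10^{-7}$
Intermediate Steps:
$U = -2812539$ ($U = \left(2270 - 1201\right) \left(936 - 3567\right) = 1069 \left(-2631\right) = -2812539$)
$\frac{1}{\left(-1056 + 3518\right) + U} = \frac{1}{\left(-1056 + 3518\right) - 2812539} = \frac{1}{2462 - 2812539} = \frac{1}{-2810077} = - \frac{1}{2810077}$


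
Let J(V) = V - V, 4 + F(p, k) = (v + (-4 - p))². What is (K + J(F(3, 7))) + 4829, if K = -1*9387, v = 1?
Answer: -4558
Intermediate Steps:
K = -9387
F(p, k) = -4 + (-3 - p)² (F(p, k) = -4 + (1 + (-4 - p))² = -4 + (-3 - p)²)
J(V) = 0
(K + J(F(3, 7))) + 4829 = (-9387 + 0) + 4829 = -9387 + 4829 = -4558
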